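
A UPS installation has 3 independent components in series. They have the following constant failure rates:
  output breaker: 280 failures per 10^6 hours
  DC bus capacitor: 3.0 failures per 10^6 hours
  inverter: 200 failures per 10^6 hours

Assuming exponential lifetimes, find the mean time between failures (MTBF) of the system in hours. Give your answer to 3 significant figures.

Series of exponential components: λ_sys = Σ λ_i
λ_sys = 0.00028 + 0.0000030 + 0.00020 = 4.8300e-04 /h
MTBF = 1 / λ_sys = 2070 h

2070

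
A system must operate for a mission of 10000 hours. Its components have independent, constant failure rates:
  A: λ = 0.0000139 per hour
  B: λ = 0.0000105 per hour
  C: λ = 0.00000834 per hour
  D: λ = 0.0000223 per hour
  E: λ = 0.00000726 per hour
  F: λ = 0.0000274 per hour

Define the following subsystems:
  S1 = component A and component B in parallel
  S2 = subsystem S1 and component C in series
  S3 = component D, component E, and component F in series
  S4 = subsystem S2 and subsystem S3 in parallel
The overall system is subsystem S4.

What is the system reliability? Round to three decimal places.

R(A) = exp(−0.0000139 × 10000) = 0.87023
R(B) = exp(−0.0000105 × 10000) = 0.90032
R(C) = exp(−0.00000834 × 10000) = 0.91998
R(D) = exp(−0.0000223 × 10000) = 0.80011
R(E) = exp(−0.00000726 × 10000) = 0.92997
R(F) = exp(−0.0000274 × 10000) = 0.76033
Parallel (A and B): 1 − (1 − 0.87023)(1 − 0.90032) = 0.98706
Series ([0.98706] and C): 0.98706 × 0.91998 = 0.90808
Series (D, E, and F): 0.80011 × 0.92997 × 0.76033 = 0.56575
Parallel ([0.90808] and [0.56575]): 1 − (1 − 0.90808)(1 − 0.56575) = 0.960

0.960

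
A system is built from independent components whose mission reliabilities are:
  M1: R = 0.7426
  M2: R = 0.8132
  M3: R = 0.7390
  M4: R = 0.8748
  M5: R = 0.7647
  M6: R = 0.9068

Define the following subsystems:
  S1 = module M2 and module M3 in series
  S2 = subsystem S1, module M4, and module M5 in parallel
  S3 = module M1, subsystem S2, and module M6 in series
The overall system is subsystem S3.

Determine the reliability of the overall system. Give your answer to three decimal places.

Series (M2 and M3): 0.81320 × 0.73900 = 0.60095
Parallel ([0.60095], M4, and M5): 1 − (1 − 0.60095)(1 − 0.87480)(1 − 0.76470) = 0.98824
Series (M1, [0.98824], and M6): 0.74260 × 0.98824 × 0.90680 = 0.665

0.665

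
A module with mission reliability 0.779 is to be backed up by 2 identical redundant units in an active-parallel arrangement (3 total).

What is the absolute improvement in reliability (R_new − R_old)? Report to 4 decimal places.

R_before = 0.779
R_after = 1 − (1 − 0.779)^3 = 0.9892
ΔR = 0.9892 − 0.779 = 0.2102

0.2102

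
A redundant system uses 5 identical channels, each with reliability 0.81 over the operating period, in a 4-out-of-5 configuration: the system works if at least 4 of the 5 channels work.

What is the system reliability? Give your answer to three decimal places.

0.758

R = Σ_{i=4}^{5} C(5,i) p^i (1−p)^{5−i} with p = 0.81
C(5,4)·0.81^4·0.19^1 = 0.40894
C(5,5)·0.81^5·0.19^0 = 0.34868
Sum = 0.758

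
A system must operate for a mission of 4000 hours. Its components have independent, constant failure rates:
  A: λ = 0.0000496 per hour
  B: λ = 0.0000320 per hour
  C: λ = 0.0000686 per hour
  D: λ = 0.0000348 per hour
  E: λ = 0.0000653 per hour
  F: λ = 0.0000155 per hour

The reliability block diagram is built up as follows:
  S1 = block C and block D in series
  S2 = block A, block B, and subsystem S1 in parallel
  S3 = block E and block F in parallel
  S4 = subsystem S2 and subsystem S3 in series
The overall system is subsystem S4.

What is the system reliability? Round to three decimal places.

0.979

R(A) = exp(−0.0000496 × 4000) = 0.82004
R(B) = exp(−0.0000320 × 4000) = 0.87985
R(C) = exp(−0.0000686 × 4000) = 0.76003
R(D) = exp(−0.0000348 × 4000) = 0.87005
R(E) = exp(−0.0000653 × 4000) = 0.77013
R(F) = exp(−0.0000155 × 4000) = 0.93988
Series (C and D): 0.76003 × 0.87005 = 0.66126
Parallel (A, B, and [0.66126]): 1 − (1 − 0.82004)(1 − 0.87985)(1 − 0.66126) = 0.99268
Parallel (E and F): 1 − (1 − 0.77013)(1 − 0.93988) = 0.98618
Series ([0.99268] and [0.98618]): 0.99268 × 0.98618 = 0.979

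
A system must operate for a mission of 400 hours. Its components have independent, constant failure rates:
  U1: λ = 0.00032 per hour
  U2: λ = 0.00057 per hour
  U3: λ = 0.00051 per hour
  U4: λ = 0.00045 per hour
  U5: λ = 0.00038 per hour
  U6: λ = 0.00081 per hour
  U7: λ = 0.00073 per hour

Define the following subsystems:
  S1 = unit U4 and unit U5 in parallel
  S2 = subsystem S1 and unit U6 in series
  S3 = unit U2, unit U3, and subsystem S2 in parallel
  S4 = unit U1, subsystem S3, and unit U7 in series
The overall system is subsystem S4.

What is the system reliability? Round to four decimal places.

R(U1) = exp(−0.00032 × 400) = 0.879853
R(U2) = exp(−0.00057 × 400) = 0.796124
R(U3) = exp(−0.00051 × 400) = 0.815462
R(U4) = exp(−0.00045 × 400) = 0.835270
R(U5) = exp(−0.00038 × 400) = 0.858988
R(U6) = exp(−0.00081 × 400) = 0.723250
R(U7) = exp(−0.00073 × 400) = 0.746769
Parallel (U4 and U5): 1 − (1 − 0.835270)(1 − 0.858988) = 0.976771
Series ([0.976771] and U6): 0.976771 × 0.723250 = 0.706450
Parallel (U2, U3, and [0.706450]): 1 − (1 − 0.796124)(1 − 0.815462)(1 − 0.706450) = 0.988956
Series (U1, [0.988956], and U7): 0.879853 × 0.988956 × 0.746769 = 0.6498

0.6498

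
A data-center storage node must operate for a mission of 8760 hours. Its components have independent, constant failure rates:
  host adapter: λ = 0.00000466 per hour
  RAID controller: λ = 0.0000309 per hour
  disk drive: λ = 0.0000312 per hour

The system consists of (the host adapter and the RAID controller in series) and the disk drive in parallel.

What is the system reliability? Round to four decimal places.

0.9360

R(host adapter) = exp(−0.00000466 × 8760) = 0.960000
R(RAID controller) = exp(−0.0000309 × 8760) = 0.762858
R(disk drive) = exp(−0.0000312 × 8760) = 0.760855
Series (host adapter and RAID controller): 0.960000 × 0.762858 = 0.732344
Parallel ([0.732344] and disk drive): 1 − (1 − 0.732344)(1 − 0.760855) = 0.9360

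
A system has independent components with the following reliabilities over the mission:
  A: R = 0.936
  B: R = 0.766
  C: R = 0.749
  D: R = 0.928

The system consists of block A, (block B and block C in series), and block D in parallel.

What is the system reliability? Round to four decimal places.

Series (B and C): 0.766000 × 0.749000 = 0.573734
Parallel (A, [0.573734], and D): 1 − (1 − 0.936000)(1 − 0.573734)(1 − 0.928000) = 0.9980

0.9980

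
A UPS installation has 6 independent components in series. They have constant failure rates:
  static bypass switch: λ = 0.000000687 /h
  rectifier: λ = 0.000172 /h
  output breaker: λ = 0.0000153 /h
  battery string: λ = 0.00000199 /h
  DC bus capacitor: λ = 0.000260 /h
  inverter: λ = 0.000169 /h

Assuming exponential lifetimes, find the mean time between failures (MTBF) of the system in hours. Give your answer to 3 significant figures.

1620

Series of exponential components: λ_sys = Σ λ_i
λ_sys = 0.000000687 + 0.000172 + 0.0000153 + 0.00000199 + 0.000260 + 0.000169 = 6.1898e-04 /h
MTBF = 1 / λ_sys = 1620 h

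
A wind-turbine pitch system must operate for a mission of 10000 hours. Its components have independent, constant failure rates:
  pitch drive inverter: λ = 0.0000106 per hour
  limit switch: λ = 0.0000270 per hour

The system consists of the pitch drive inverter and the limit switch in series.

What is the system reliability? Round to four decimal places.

R(pitch drive inverter) = exp(−0.0000106 × 10000) = 0.899425
R(limit switch) = exp(−0.0000270 × 10000) = 0.763379
Series (pitch drive inverter and limit switch): 0.899425 × 0.763379 = 0.6866

0.6866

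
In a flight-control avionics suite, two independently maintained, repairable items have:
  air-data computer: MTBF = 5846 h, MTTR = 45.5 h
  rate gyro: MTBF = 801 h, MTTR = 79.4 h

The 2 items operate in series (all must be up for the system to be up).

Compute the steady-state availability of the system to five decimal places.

0.90279

A(air-data computer) = MTBF/(MTBF+MTTR) = 5846/(5846+45.5) = 0.992277
A(rate gyro) = MTBF/(MTBF+MTTR) = 801/(801+79.4) = 0.909814
Series availability: 0.992277 × 0.909814 = 0.90279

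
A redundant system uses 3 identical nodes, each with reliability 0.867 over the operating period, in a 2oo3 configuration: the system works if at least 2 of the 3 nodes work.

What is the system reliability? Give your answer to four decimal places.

R = Σ_{i=2}^{3} C(3,i) p^i (1−p)^{3−i} with p = 0.867
C(3,2)·0.867^2·0.133^1 = 0.299924
C(3,3)·0.867^3·0.133^0 = 0.651714
Sum = 0.9516

0.9516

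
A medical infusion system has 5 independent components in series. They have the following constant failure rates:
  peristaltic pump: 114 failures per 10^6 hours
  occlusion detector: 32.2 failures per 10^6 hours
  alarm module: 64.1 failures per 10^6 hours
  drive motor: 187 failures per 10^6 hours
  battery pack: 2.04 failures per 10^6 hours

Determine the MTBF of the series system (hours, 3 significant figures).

2500

Series of exponential components: λ_sys = Σ λ_i
λ_sys = 0.000114 + 0.0000322 + 0.0000641 + 0.000187 + 0.00000204 = 3.9934e-04 /h
MTBF = 1 / λ_sys = 2500 h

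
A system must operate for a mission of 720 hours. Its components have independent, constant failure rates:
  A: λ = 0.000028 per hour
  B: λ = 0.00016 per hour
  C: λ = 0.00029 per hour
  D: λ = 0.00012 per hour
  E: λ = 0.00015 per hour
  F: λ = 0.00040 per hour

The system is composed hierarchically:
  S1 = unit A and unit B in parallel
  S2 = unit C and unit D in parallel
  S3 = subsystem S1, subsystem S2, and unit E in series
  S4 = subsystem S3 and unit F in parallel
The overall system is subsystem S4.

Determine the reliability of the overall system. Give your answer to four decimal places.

R(A) = exp(−0.000028 × 720) = 0.980042
R(B) = exp(−0.00016 × 720) = 0.891188
R(C) = exp(−0.00029 × 720) = 0.811558
R(D) = exp(−0.00012 × 720) = 0.917227
R(E) = exp(−0.00015 × 720) = 0.897628
R(F) = exp(−0.00040 × 720) = 0.749762
Parallel (A and B): 1 − (1 − 0.980042)(1 − 0.891188) = 0.997828
Parallel (C and D): 1 − (1 − 0.811558)(1 − 0.917227) = 0.984402
Series ([0.997828], [0.984402], and E): 0.997828 × 0.984402 × 0.897628 = 0.881708
Parallel ([0.881708] and F): 1 − (1 − 0.881708)(1 − 0.749762) = 0.9704

0.9704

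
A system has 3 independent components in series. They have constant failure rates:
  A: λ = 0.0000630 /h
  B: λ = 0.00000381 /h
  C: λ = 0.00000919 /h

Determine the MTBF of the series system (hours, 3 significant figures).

Series of exponential components: λ_sys = Σ λ_i
λ_sys = 0.0000630 + 0.00000381 + 0.00000919 = 7.6000e-05 /h
MTBF = 1 / λ_sys = 13200 h

13200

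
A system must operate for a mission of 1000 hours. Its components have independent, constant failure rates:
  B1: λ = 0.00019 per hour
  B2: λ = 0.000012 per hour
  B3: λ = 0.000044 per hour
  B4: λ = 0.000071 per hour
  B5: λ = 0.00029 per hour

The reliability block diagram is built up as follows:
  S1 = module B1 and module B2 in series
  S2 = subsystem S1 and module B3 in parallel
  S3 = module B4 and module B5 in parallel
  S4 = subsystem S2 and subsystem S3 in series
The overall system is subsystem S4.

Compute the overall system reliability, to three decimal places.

R(B1) = exp(−0.00019 × 1000) = 0.82696
R(B2) = exp(−0.000012 × 1000) = 0.98807
R(B3) = exp(−0.000044 × 1000) = 0.95695
R(B4) = exp(−0.000071 × 1000) = 0.93146
R(B5) = exp(−0.00029 × 1000) = 0.74826
Series (B1 and B2): 0.82696 × 0.98807 = 0.81709
Parallel ([0.81709] and B3): 1 − (1 − 0.81709)(1 − 0.95695) = 0.99213
Parallel (B4 and B5): 1 − (1 − 0.93146)(1 − 0.74826) = 0.98275
Series ([0.99213] and [0.98275]): 0.99213 × 0.98275 = 0.975

0.975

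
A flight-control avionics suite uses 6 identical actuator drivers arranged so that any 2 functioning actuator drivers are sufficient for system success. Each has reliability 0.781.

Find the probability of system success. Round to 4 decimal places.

R = Σ_{i=2}^{6} C(6,i) p^i (1−p)^{6−i} with p = 0.781
C(6,2)·0.781^2·0.219^4 = 0.021046
C(6,3)·0.781^3·0.219^3 = 0.100073
C(6,4)·0.781^4·0.219^2 = 0.267660
C(6,5)·0.781^5·0.219^1 = 0.381813
C(6,6)·0.781^6·0.219^0 = 0.226937
Sum = 0.9975

0.9975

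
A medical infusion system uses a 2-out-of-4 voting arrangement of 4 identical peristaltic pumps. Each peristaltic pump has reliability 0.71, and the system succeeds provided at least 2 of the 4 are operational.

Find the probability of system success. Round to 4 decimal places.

0.9237

R = Σ_{i=2}^{4} C(4,i) p^i (1−p)^{4−i} with p = 0.71
C(4,2)·0.71^2·0.29^2 = 0.254369
C(4,3)·0.71^3·0.29^1 = 0.415177
C(4,4)·0.71^4·0.29^0 = 0.254117
Sum = 0.9237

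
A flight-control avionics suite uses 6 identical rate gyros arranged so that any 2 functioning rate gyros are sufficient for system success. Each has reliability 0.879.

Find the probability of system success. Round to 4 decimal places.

0.9999

R = Σ_{i=2}^{6} C(6,i) p^i (1−p)^{6−i} with p = 0.879
C(6,2)·0.879^2·0.121^4 = 0.002484
C(6,3)·0.879^3·0.121^3 = 0.024063
C(6,4)·0.879^4·0.121^2 = 0.131104
C(6,5)·0.879^5·0.121^1 = 0.380961
C(6,6)·0.879^6·0.121^0 = 0.461247
Sum = 0.9999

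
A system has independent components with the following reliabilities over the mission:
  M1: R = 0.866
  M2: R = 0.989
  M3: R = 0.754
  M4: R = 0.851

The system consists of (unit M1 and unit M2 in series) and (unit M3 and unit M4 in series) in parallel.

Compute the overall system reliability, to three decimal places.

Series (M1 and M2): 0.86600 × 0.98900 = 0.85647
Series (M3 and M4): 0.75400 × 0.85100 = 0.64165
Parallel ([0.85647] and [0.64165]): 1 − (1 − 0.85647)(1 − 0.64165) = 0.949

0.949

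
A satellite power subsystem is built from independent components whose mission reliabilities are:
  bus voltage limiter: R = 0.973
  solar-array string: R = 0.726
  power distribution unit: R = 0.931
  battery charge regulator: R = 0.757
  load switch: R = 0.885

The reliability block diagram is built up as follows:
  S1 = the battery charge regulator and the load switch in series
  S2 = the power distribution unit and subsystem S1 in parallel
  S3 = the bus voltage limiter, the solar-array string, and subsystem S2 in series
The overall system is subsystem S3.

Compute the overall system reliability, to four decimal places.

Series (battery charge regulator and load switch): 0.757000 × 0.885000 = 0.669945
Parallel (power distribution unit and [0.669945]): 1 − (1 − 0.931000)(1 − 0.669945) = 0.977226
Series (bus voltage limiter, solar-array string, and [0.977226]): 0.973000 × 0.726000 × 0.977226 = 0.6903

0.6903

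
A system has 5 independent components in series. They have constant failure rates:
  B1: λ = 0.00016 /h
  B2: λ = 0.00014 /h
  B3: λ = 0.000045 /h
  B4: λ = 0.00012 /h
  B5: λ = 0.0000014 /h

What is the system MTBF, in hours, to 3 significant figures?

2140

Series of exponential components: λ_sys = Σ λ_i
λ_sys = 0.00016 + 0.00014 + 0.000045 + 0.00012 + 0.0000014 = 4.6640e-04 /h
MTBF = 1 / λ_sys = 2140 h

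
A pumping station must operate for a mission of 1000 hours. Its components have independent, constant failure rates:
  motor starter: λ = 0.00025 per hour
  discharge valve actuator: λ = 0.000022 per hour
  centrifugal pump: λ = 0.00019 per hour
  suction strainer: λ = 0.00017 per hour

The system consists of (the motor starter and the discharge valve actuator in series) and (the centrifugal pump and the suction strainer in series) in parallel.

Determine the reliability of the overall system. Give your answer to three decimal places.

R(motor starter) = exp(−0.00025 × 1000) = 0.77880
R(discharge valve actuator) = exp(−0.000022 × 1000) = 0.97824
R(centrifugal pump) = exp(−0.00019 × 1000) = 0.82696
R(suction strainer) = exp(−0.00017 × 1000) = 0.84366
Series (motor starter and discharge valve actuator): 0.77880 × 0.97824 = 0.76185
Series (centrifugal pump and suction strainer): 0.82696 × 0.84366 = 0.69767
Parallel ([0.76185] and [0.69767]): 1 − (1 − 0.76185)(1 − 0.69767) = 0.928

0.928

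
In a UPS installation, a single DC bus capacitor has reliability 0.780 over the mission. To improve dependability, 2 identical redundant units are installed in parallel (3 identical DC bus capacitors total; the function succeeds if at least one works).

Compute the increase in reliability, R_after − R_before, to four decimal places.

0.2094

R_before = 0.780
R_after = 1 − (1 − 0.780)^3 = 0.9894
ΔR = 0.9894 − 0.780 = 0.2094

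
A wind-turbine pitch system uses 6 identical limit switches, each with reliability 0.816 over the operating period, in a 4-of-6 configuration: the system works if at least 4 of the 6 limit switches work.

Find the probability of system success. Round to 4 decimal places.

R = Σ_{i=4}^{6} C(6,i) p^i (1−p)^{6−i} with p = 0.816
C(6,4)·0.816^4·0.184^2 = 0.225158
C(6,5)·0.816^5·0.184^1 = 0.399411
C(6,6)·0.816^6·0.184^0 = 0.295217
Sum = 0.9198

0.9198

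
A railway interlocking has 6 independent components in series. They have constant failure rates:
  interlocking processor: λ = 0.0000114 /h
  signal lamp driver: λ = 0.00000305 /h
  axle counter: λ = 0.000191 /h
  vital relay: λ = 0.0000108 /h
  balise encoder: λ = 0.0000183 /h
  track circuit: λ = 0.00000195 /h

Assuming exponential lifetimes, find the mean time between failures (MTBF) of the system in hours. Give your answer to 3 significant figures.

4230

Series of exponential components: λ_sys = Σ λ_i
λ_sys = 0.0000114 + 0.00000305 + 0.000191 + 0.0000108 + 0.0000183 + 0.00000195 = 2.3650e-04 /h
MTBF = 1 / λ_sys = 4230 h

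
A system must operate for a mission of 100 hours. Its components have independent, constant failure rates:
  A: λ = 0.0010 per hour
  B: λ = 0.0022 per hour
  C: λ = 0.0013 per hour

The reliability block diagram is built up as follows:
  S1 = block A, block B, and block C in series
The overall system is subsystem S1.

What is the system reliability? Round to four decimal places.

R(A) = exp(−0.0010 × 100) = 0.904837
R(B) = exp(−0.0022 × 100) = 0.802519
R(C) = exp(−0.0013 × 100) = 0.878095
Series (A, B, and C): 0.904837 × 0.802519 × 0.878095 = 0.6376

0.6376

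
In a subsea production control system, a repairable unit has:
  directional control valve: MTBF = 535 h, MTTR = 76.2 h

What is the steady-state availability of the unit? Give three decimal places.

A(directional control valve) = MTBF/(MTBF+MTTR) = 535/(535+76.2) = 0.875

0.875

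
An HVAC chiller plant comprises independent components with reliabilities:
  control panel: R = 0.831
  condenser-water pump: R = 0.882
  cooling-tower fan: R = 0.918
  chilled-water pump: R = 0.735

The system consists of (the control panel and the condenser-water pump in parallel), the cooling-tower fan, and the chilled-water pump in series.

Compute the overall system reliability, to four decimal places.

0.6613

Parallel (control panel and condenser-water pump): 1 − (1 − 0.831000)(1 − 0.882000) = 0.980058
Series ([0.980058], cooling-tower fan, and chilled-water pump): 0.980058 × 0.918000 × 0.735000 = 0.6613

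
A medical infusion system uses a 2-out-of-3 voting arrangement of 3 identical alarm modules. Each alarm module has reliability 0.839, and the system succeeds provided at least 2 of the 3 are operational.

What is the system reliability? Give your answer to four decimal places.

R = Σ_{i=2}^{3} C(3,i) p^i (1−p)^{3−i} with p = 0.839
C(3,2)·0.839^2·0.161^1 = 0.339994
C(3,3)·0.839^3·0.161^0 = 0.590590
Sum = 0.9306

0.9306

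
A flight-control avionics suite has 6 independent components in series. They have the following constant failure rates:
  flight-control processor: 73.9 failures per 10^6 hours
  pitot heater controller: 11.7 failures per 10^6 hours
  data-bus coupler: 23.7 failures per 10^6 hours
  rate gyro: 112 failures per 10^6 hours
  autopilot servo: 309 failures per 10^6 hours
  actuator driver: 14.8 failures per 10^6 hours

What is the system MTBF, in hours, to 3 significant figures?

Series of exponential components: λ_sys = Σ λ_i
λ_sys = 0.0000739 + 0.0000117 + 0.0000237 + 0.000112 + 0.000309 + 0.0000148 = 5.4510e-04 /h
MTBF = 1 / λ_sys = 1830 h

1830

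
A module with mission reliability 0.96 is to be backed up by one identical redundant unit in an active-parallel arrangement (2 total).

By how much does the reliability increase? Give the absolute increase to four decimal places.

0.0384

R_before = 0.96
R_after = 1 − (1 − 0.96)^2 = 0.9984
ΔR = 0.9984 − 0.96 = 0.0384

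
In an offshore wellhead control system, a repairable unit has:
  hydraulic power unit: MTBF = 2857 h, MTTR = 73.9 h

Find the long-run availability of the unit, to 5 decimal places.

0.97479

A(hydraulic power unit) = MTBF/(MTBF+MTTR) = 2857/(2857+73.9) = 0.97479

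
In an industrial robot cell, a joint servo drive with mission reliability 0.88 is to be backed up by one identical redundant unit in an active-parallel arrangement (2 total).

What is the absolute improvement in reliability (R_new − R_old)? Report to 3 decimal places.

R_before = 0.88
R_after = 1 − (1 − 0.88)^2 = 0.986
ΔR = 0.986 − 0.88 = 0.106

0.106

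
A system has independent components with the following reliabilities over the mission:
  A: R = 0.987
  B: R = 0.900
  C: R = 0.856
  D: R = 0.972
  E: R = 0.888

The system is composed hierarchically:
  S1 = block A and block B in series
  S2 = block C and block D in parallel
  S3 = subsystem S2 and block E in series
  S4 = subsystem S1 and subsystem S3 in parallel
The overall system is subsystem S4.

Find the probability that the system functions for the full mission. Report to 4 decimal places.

0.9871

Series (A and B): 0.987000 × 0.900000 = 0.888300
Parallel (C and D): 1 − (1 − 0.856000)(1 − 0.972000) = 0.995968
Series ([0.995968] and E): 0.995968 × 0.888000 = 0.884420
Parallel ([0.888300] and [0.884420]): 1 − (1 − 0.888300)(1 − 0.884420) = 0.9871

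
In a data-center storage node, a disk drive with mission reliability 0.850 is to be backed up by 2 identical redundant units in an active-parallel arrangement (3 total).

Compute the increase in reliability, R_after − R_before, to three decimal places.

R_before = 0.850
R_after = 1 − (1 − 0.850)^3 = 0.997
ΔR = 0.997 − 0.850 = 0.147

0.147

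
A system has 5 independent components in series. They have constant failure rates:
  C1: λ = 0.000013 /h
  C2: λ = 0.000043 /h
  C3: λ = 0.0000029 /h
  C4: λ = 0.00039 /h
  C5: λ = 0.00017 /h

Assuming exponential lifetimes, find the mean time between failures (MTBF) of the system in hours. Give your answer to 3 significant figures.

1620

Series of exponential components: λ_sys = Σ λ_i
λ_sys = 0.000013 + 0.000043 + 0.0000029 + 0.00039 + 0.00017 = 6.1890e-04 /h
MTBF = 1 / λ_sys = 1620 h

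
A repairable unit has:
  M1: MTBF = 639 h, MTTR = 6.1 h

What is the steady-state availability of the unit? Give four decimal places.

A(M1) = MTBF/(MTBF+MTTR) = 639/(639+6.1) = 0.9905

0.9905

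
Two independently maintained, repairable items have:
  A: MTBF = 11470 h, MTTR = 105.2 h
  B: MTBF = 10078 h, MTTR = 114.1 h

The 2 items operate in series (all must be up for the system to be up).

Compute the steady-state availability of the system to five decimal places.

A(A) = MTBF/(MTBF+MTTR) = 11470/(11470+105.2) = 0.990912
A(B) = MTBF/(MTBF+MTTR) = 10078/(10078+114.1) = 0.988805
Series availability: 0.990912 × 0.988805 = 0.97982

0.97982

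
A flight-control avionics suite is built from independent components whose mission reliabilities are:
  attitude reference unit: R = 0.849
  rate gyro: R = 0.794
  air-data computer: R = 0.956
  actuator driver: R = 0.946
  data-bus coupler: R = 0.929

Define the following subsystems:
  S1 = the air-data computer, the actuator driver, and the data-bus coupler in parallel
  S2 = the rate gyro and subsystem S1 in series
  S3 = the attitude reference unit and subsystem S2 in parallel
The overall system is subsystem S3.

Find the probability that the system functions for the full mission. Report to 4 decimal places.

Parallel (air-data computer, actuator driver, and data-bus coupler): 1 − (1 − 0.956000)(1 − 0.946000)(1 − 0.929000) = 0.999831
Series (rate gyro and [0.999831]): 0.794000 × 0.999831 = 0.793866
Parallel (attitude reference unit and [0.793866]): 1 − (1 − 0.849000)(1 − 0.793866) = 0.9689

0.9689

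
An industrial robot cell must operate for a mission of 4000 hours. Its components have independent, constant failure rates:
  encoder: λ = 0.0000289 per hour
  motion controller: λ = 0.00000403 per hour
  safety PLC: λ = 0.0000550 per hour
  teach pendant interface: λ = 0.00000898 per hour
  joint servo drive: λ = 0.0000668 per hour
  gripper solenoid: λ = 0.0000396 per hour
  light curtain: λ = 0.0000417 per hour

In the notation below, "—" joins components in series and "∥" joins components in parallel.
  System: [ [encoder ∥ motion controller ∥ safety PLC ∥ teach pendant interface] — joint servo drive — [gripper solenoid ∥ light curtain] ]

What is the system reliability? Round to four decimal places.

R(encoder) = exp(−0.0000289 × 4000) = 0.890831
R(motion controller) = exp(−0.00000403 × 4000) = 0.984009
R(safety PLC) = exp(−0.0000550 × 4000) = 0.802519
R(teach pendant interface) = exp(−0.00000898 × 4000) = 0.964717
R(joint servo drive) = exp(−0.0000668 × 4000) = 0.765520
R(gripper solenoid) = exp(−0.0000396 × 4000) = 0.853508
R(light curtain) = exp(−0.0000417 × 4000) = 0.846369
Parallel (encoder, motion controller, safety PLC, and teach pendant interface): 1 − (1 − 0.890831)(1 − 0.984009)(1 − 0.802519)(1 − 0.964717) = 0.999988
Parallel (gripper solenoid and light curtain): 1 − (1 − 0.853508)(1 − 0.846369) = 0.977494
Series ([0.999988], joint servo drive, and [0.977494]): 0.999988 × 0.765520 × 0.977494 = 0.7483

0.7483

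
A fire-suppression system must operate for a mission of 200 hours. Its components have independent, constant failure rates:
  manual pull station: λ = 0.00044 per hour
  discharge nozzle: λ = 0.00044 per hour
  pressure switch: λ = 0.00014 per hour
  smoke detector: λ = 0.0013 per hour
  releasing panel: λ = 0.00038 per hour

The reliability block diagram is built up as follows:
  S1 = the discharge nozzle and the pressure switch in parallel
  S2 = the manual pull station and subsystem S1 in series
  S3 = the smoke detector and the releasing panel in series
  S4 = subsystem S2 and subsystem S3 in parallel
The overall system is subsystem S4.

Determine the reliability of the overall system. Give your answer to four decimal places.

0.9754

R(manual pull station) = exp(−0.00044 × 200) = 0.915761
R(discharge nozzle) = exp(−0.00044 × 200) = 0.915761
R(pressure switch) = exp(−0.00014 × 200) = 0.972388
R(smoke detector) = exp(−0.0013 × 200) = 0.771052
R(releasing panel) = exp(−0.00038 × 200) = 0.926816
Parallel (discharge nozzle and pressure switch): 1 − (1 − 0.915761)(1 − 0.972388) = 0.997674
Series (manual pull station and [0.997674]): 0.915761 × 0.997674 = 0.913631
Series (smoke detector and releasing panel): 0.771052 × 0.926816 = 0.714623
Parallel ([0.913631] and [0.714623]): 1 − (1 − 0.913631)(1 − 0.714623) = 0.9754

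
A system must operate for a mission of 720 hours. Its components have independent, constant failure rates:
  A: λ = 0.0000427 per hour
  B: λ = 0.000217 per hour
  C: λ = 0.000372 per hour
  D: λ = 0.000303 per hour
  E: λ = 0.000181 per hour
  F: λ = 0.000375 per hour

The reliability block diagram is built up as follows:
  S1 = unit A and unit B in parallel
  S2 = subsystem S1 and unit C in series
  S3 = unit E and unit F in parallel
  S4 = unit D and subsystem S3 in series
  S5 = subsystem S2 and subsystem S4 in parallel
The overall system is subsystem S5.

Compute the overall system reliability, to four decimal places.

0.9477

R(A) = exp(−0.0000427 × 720) = 0.969724
R(B) = exp(−0.000217 × 720) = 0.855354
R(C) = exp(−0.000372 × 720) = 0.765030
R(D) = exp(−0.000303 × 720) = 0.803997
R(E) = exp(−0.000181 × 720) = 0.877814
R(F) = exp(−0.000375 × 720) = 0.763379
Parallel (A and B): 1 − (1 − 0.969724)(1 − 0.855354) = 0.995621
Series ([0.995621] and C): 0.995621 × 0.765030 = 0.761680
Parallel (E and F): 1 − (1 − 0.877814)(1 − 0.763379) = 0.971088
Series (D and [0.971088]): 0.803997 × 0.971088 = 0.780752
Parallel ([0.761680] and [0.780752]): 1 − (1 − 0.761680)(1 − 0.780752) = 0.9477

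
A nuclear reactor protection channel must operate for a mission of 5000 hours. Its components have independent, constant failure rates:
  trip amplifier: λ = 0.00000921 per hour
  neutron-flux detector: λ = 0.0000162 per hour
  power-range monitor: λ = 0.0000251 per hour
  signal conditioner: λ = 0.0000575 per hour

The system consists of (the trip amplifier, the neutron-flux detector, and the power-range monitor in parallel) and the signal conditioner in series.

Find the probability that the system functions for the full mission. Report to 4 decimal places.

R(trip amplifier) = exp(−0.00000921 × 5000) = 0.954994
R(neutron-flux detector) = exp(−0.0000162 × 5000) = 0.922194
R(power-range monitor) = exp(−0.0000251 × 5000) = 0.882056
R(signal conditioner) = exp(−0.0000575 × 5000) = 0.750137
Parallel (trip amplifier, neutron-flux detector, and power-range monitor): 1 − (1 − 0.954994)(1 − 0.922194)(1 − 0.882056) = 0.999587
Series ([0.999587] and signal conditioner): 0.999587 × 0.750137 = 0.7498

0.7498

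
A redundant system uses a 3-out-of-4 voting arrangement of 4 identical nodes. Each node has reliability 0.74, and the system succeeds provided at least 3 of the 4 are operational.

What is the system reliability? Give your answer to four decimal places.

R = Σ_{i=3}^{4} C(4,i) p^i (1−p)^{4−i} with p = 0.74
C(4,3)·0.74^3·0.26^1 = 0.421433
C(4,4)·0.74^4·0.26^0 = 0.299866
Sum = 0.7213

0.7213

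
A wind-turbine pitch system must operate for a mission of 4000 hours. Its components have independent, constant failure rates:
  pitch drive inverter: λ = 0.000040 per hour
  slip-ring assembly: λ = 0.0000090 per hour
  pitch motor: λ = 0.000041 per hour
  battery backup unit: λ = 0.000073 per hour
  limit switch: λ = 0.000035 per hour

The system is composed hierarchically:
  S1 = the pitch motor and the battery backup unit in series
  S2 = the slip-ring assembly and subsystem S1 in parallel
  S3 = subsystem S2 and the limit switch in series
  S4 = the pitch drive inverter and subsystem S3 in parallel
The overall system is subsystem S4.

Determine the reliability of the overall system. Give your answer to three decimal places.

R(pitch drive inverter) = exp(−0.000040 × 4000) = 0.85214
R(slip-ring assembly) = exp(−0.0000090 × 4000) = 0.96464
R(pitch motor) = exp(−0.000041 × 4000) = 0.84874
R(battery backup unit) = exp(−0.000073 × 4000) = 0.74677
R(limit switch) = exp(−0.000035 × 4000) = 0.86936
Series (pitch motor and battery backup unit): 0.84874 × 0.74677 = 0.63381
Parallel (slip-ring assembly and [0.63381]): 1 − (1 − 0.96464)(1 − 0.63381) = 0.98705
Series ([0.98705] and limit switch): 0.98705 × 0.86936 = 0.85810
Parallel (pitch drive inverter and [0.85810]): 1 − (1 − 0.85214)(1 − 0.85810) = 0.979

0.979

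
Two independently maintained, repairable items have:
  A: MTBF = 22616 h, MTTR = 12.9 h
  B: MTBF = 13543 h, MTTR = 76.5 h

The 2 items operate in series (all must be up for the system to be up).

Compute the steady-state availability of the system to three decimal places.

0.994

A(A) = MTBF/(MTBF+MTTR) = 22616/(22616+12.9) = 0.999430
A(B) = MTBF/(MTBF+MTTR) = 13543/(13543+76.5) = 0.994383
Series availability: 0.999430 × 0.994383 = 0.994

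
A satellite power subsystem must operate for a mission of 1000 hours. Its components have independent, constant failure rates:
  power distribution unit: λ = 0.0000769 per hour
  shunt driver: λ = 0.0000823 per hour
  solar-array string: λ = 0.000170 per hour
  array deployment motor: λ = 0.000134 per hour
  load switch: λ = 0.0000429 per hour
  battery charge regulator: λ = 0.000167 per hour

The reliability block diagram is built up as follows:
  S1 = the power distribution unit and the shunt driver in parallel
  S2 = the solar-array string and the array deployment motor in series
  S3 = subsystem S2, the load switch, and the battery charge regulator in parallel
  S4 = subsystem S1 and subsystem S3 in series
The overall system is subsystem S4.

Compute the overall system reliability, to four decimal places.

R(power distribution unit) = exp(−0.0000769 × 1000) = 0.925982
R(shunt driver) = exp(−0.0000823 × 1000) = 0.920996
R(solar-array string) = exp(−0.000170 × 1000) = 0.843665
R(array deployment motor) = exp(−0.000134 × 1000) = 0.874590
R(load switch) = exp(−0.0000429 × 1000) = 0.958007
R(battery charge regulator) = exp(−0.000167 × 1000) = 0.846200
Parallel (power distribution unit and shunt driver): 1 − (1 − 0.925982)(1 − 0.920996) = 0.994152
Series (solar-array string and array deployment motor): 0.843665 × 0.874590 = 0.737861
Parallel ([0.737861], load switch, and battery charge regulator): 1 − (1 − 0.737861)(1 − 0.958007)(1 − 0.846200) = 0.998307
Series ([0.994152] and [0.998307]): 0.994152 × 0.998307 = 0.9925

0.9925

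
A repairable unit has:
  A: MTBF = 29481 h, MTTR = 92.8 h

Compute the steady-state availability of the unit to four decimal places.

A(A) = MTBF/(MTBF+MTTR) = 29481/(29481+92.8) = 0.9969

0.9969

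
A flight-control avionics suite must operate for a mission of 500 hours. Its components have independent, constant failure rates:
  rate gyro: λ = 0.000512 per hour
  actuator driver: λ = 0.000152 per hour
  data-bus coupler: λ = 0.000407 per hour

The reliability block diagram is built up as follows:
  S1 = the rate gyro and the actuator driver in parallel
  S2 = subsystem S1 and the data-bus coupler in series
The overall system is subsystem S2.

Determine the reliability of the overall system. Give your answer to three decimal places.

0.802

R(rate gyro) = exp(−0.000512 × 500) = 0.77414
R(actuator driver) = exp(−0.000152 × 500) = 0.92682
R(data-bus coupler) = exp(−0.000407 × 500) = 0.81587
Parallel (rate gyro and actuator driver): 1 − (1 − 0.77414)(1 − 0.92682) = 0.98347
Series ([0.98347] and data-bus coupler): 0.98347 × 0.81587 = 0.802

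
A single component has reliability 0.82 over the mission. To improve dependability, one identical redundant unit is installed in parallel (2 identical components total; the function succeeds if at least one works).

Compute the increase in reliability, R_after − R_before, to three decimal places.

R_before = 0.82
R_after = 1 − (1 − 0.82)^2 = 0.968
ΔR = 0.968 − 0.82 = 0.148

0.148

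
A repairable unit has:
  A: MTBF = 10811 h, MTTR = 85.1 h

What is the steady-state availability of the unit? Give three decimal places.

A(A) = MTBF/(MTBF+MTTR) = 10811/(10811+85.1) = 0.992

0.992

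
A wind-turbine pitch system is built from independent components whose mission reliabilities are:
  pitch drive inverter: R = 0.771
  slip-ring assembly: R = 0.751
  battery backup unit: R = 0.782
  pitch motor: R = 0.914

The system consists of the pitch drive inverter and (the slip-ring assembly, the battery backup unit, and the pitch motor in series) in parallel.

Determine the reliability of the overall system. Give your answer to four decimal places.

Series (slip-ring assembly, battery backup unit, and pitch motor): 0.751000 × 0.782000 × 0.914000 = 0.536776
Parallel (pitch drive inverter and [0.536776]): 1 − (1 − 0.771000)(1 − 0.536776) = 0.8939

0.8939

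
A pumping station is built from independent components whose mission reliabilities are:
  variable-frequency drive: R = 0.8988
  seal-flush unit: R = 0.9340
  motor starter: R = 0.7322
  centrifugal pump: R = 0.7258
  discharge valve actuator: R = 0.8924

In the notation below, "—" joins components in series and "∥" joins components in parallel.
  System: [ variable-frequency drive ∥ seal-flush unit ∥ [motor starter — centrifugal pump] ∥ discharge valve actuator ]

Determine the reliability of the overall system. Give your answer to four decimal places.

0.9997

Series (motor starter and centrifugal pump): 0.732200 × 0.725800 = 0.531431
Parallel (variable-frequency drive, seal-flush unit, [0.531431], and discharge valve actuator): 1 − (1 − 0.898800)(1 − 0.934000)(1 − 0.531431)(1 − 0.892400) = 0.9997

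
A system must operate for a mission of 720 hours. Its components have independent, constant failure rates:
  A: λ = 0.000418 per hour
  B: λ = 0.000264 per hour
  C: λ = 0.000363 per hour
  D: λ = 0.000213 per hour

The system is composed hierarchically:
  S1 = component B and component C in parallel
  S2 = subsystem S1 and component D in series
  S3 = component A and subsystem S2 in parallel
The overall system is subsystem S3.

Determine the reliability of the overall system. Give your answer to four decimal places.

R(A) = exp(−0.000418 × 720) = 0.740107
R(B) = exp(−0.000264 × 720) = 0.826893
R(C) = exp(−0.000363 × 720) = 0.770004
R(D) = exp(−0.000213 × 720) = 0.857821
Parallel (B and C): 1 − (1 − 0.826893)(1 − 0.770004) = 0.960186
Series ([0.960186] and D): 0.960186 × 0.857821 = 0.823668
Parallel (A and [0.823668]): 1 − (1 − 0.740107)(1 − 0.823668) = 0.9542

0.9542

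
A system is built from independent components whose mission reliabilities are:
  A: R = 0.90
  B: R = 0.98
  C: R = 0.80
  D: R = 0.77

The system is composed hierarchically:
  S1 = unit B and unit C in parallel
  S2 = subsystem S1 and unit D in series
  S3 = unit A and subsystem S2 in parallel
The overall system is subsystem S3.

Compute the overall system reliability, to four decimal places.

Parallel (B and C): 1 − (1 − 0.980000)(1 − 0.800000) = 0.996000
Series ([0.996000] and D): 0.996000 × 0.770000 = 0.766920
Parallel (A and [0.766920]): 1 − (1 − 0.900000)(1 − 0.766920) = 0.9767

0.9767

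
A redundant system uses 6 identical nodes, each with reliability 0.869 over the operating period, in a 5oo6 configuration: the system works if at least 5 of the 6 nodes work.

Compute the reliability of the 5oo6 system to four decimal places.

R = Σ_{i=5}^{6} C(6,i) p^i (1−p)^{6−i} with p = 0.869
C(6,5)·0.869^5·0.131^1 = 0.389513
C(6,6)·0.869^6·0.131^0 = 0.430644
Sum = 0.8202

0.8202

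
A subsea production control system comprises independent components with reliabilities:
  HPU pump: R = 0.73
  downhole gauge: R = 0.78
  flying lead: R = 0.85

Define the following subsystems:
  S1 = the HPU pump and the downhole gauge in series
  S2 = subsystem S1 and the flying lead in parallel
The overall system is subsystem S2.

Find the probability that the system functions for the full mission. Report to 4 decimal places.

Series (HPU pump and downhole gauge): 0.730000 × 0.780000 = 0.569400
Parallel ([0.569400] and flying lead): 1 − (1 − 0.569400)(1 − 0.850000) = 0.9354

0.9354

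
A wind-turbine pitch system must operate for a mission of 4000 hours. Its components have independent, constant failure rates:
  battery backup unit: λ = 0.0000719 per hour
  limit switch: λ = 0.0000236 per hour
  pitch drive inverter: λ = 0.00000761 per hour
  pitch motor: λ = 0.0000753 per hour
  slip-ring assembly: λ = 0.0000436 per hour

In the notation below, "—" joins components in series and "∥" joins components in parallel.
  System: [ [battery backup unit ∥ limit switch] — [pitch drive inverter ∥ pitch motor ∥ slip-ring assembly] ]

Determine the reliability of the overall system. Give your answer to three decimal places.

R(battery backup unit) = exp(−0.0000719 × 4000) = 0.75006
R(limit switch) = exp(−0.0000236 × 4000) = 0.90992
R(pitch drive inverter) = exp(−0.00000761 × 4000) = 0.97002
R(pitch motor) = exp(−0.0000753 × 4000) = 0.73993
R(slip-ring assembly) = exp(−0.0000436 × 4000) = 0.83996
Parallel (battery backup unit and limit switch): 1 − (1 − 0.75006)(1 − 0.90992) = 0.97749
Parallel (pitch drive inverter, pitch motor, and slip-ring assembly): 1 − (1 − 0.97002)(1 − 0.73993)(1 − 0.83996) = 0.99875
Series ([0.97749] and [0.99875]): 0.97749 × 0.99875 = 0.976

0.976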